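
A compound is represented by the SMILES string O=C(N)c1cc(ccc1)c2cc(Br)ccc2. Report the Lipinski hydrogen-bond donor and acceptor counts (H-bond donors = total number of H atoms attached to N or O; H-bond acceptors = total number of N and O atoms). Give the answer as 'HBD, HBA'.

2, 2

Donors: find every N or O and count the H atoms it carries.
  atom 1 (O): bond orders sum to 2 → 0 H
  atom 3 (N): bond orders sum to 1 → 2 H
Lipinski HBD = 2.
Acceptors: N atoms = 1, O atoms = 1 → HBA = 2.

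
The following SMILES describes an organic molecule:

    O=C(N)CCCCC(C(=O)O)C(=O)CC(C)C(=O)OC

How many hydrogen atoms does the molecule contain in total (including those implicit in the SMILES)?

21

Walk through each heavy atom and fill implicit hydrogens from standard valence (C 4, N 3, O 2, S 2, halogen 1):
  atom 1: O, bond orders sum to 2 (valence 2) → 0 H
  atom 2: C, bond orders sum to 4 (valence 4) → 0 H
  atom 3: N, bond orders sum to 1 (valence 3) → 2 H
  atom 4: C, bond orders sum to 2 (valence 4) → 2 H
  atom 5: C, bond orders sum to 2 (valence 4) → 2 H
  atom 6: C, bond orders sum to 2 (valence 4) → 2 H
  atom 7: C, bond orders sum to 2 (valence 4) → 2 H
  atom 8: C, bond orders sum to 3 (valence 4) → 1 H
  atom 9: C, bond orders sum to 4 (valence 4) → 0 H
  atom 10: O, bond orders sum to 2 (valence 2) → 0 H
  atom 11: O, bond orders sum to 1 (valence 2) → 1 H
  atom 12: C, bond orders sum to 4 (valence 4) → 0 H
  atom 13: O, bond orders sum to 2 (valence 2) → 0 H
  atom 14: C, bond orders sum to 2 (valence 4) → 2 H
  atom 15: C, bond orders sum to 3 (valence 4) → 1 H
  atom 16: C, bond orders sum to 1 (valence 4) → 3 H
  atom 17: C, bond orders sum to 4 (valence 4) → 0 H
  atom 18: O, bond orders sum to 2 (valence 2) → 0 H
  atom 19: O, bond orders sum to 2 (valence 2) → 0 H
  atom 20: C, bond orders sum to 1 (valence 4) → 3 H
Total hydrogens: 21.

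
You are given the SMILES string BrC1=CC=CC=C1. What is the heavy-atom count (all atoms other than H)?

Every atom symbol written in the SMILES (organic subset) is one heavy atom; implicit H are not written.
Heavy atoms by element → Br:1, C:6.
Total: 7.

7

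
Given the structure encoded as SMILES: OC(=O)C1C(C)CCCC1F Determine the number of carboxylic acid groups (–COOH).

1

The carboxylic acid motif appears at heavy-atom position 2 in the SMILES.
Carboxylic acid count: 1.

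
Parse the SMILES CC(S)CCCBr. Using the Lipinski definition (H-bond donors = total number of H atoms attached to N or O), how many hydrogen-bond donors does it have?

0

Donors: find every N or O and count the H atoms it carries.
  (no N or O atoms present)
Lipinski HBD = 0.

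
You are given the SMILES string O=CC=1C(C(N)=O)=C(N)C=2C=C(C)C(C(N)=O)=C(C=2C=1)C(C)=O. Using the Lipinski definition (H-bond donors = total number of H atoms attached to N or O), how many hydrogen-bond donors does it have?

6

Donors: find every N or O and count the H atoms it carries.
  atom 1 (O): bond orders sum to 2 → 0 H
  atom 6 (N): bond orders sum to 1 → 2 H
  atom 7 (O): bond orders sum to 2 → 0 H
  atom 9 (N): bond orders sum to 1 → 2 H
  atom 16 (N): bond orders sum to 1 → 2 H
  atom 17 (O): bond orders sum to 2 → 0 H
  atom 23 (O): bond orders sum to 2 → 0 H
Lipinski HBD = 6.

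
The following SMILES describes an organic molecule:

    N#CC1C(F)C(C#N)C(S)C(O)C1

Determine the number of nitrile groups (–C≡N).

2

The nitrile motif appears at heavy-atom positions 2, 7 in the SMILES.
Other groups present: 1 hydroxyl, 1 thiol.
Nitrile count: 2.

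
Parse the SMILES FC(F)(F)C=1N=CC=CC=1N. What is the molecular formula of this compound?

C6H5F3N2

Walk through each heavy atom and fill implicit hydrogens from standard valence (C 4, N 3, O 2, S 2, halogen 1):
  atom 1: F (halogen, monovalent) → 0 H
  atom 2: C, bond orders sum to 4 (valence 4) → 0 H
  atom 3: F (halogen, monovalent) → 0 H
  atom 4: F (halogen, monovalent) → 0 H
  atom 5: C, bond orders sum to 4 (valence 4) → 0 H
  atom 6: N, bond orders sum to 3 (valence 3) → 0 H
  atom 7: C, bond orders sum to 3 (valence 4) → 1 H
  atom 8: C, bond orders sum to 3 (valence 4) → 1 H
  atom 9: C, bond orders sum to 3 (valence 4) → 1 H
  atom 10: C, bond orders sum to 4 (valence 4) → 0 H
  atom 11: N, bond orders sum to 1 (valence 3) → 2 H
Totals → C:6, H:5, F:3, N:2.
In Hill order: C6H5F3N2.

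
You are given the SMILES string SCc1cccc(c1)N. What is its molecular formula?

C7H9NS

Walk through each heavy atom and fill implicit hydrogens from standard valence (C 4, N 3, O 2, S 2, halogen 1); for lowercase aromatic atoms, an aromatic c carries 1 H when it has two neighbours and 0 H with three, and aromatic n carries 0 H:
  atom 1: S, bond orders sum to 1 (valence 2) → 1 H
  atom 2: C, bond orders sum to 2 (valence 4) → 2 H
  atom 3: aromatic c, 3 neighbours → 0 H
  atom 4: aromatic c, 2 neighbours → 1 H
  atom 5: aromatic c, 2 neighbours → 1 H
  atom 6: aromatic c, 2 neighbours → 1 H
  atom 7: aromatic c, 3 neighbours → 0 H
  atom 8: aromatic c, 2 neighbours → 1 H
  atom 9: N, bond orders sum to 1 (valence 3) → 2 H
Totals → C:7, H:9, N:1, S:1.
In Hill order: C7H9NS.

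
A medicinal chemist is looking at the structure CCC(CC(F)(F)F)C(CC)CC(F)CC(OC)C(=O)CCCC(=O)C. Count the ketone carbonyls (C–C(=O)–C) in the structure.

The ketone motif appears at heavy-atom positions 19, 24 in the SMILES.
Other groups present: 1 ether.
Ketone count: 2.

2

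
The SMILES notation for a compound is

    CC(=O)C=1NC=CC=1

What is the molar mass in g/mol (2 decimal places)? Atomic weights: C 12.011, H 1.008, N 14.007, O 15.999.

109.13 g/mol

First, the molecular formula is C6H7NO (counting implicit H from valence).
  C: 6 × 12.011 = 72.066
  H: 7 × 1.008 = 7.056
  N: 1 × 14.007 = 14.007
  O: 1 × 15.999 = 15.999
Sum: 6×12.011 + 7×1.008 + 1×14.007 + 1×15.999 = 109.128 → 109.13 g/mol.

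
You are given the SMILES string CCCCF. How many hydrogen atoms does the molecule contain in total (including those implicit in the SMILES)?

9

Walk through each heavy atom and fill implicit hydrogens from standard valence (C 4, N 3, O 2, S 2, halogen 1):
  atom 1: C, bond orders sum to 1 (valence 4) → 3 H
  atom 2: C, bond orders sum to 2 (valence 4) → 2 H
  atom 3: C, bond orders sum to 2 (valence 4) → 2 H
  atom 4: C, bond orders sum to 2 (valence 4) → 2 H
  atom 5: F (halogen, monovalent) → 0 H
Total hydrogens: 9.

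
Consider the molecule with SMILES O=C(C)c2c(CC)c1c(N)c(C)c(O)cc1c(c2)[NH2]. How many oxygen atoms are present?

2

Scan the SMILES for O atoms (remember two-letter symbols like Cl and Br are single atoms).
Oxygen count: 2.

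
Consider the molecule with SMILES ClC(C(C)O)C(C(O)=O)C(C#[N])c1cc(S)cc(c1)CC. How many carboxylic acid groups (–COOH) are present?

1

The carboxylic acid motif appears at heavy-atom position 7 in the SMILES.
Other groups present: 1 hydroxyl, 1 nitrile, 1 thiol.
Carboxylic acid count: 1.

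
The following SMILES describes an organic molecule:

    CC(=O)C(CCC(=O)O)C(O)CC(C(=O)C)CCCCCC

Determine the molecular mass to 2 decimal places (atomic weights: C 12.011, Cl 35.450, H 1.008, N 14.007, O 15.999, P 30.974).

314.42 g/mol

First, the molecular formula is C17H30O5 (counting implicit H from valence).
  C: 17 × 12.011 = 204.187
  H: 30 × 1.008 = 30.240
  O: 5 × 15.999 = 79.995
Sum: 17×12.011 + 30×1.008 + 5×15.999 = 314.422 → 314.42 g/mol.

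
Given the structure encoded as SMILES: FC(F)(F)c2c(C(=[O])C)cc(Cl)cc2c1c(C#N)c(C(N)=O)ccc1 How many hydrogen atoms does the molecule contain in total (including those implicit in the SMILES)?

Walk through each heavy atom and fill implicit hydrogens from standard valence (C 4, N 3, O 2, S 2, halogen 1); for lowercase aromatic atoms, an aromatic c carries 1 H when it has two neighbours and 0 H with three, and aromatic n carries 0 H:
  atom 1: F (halogen, monovalent) → 0 H
  atom 2: C, bond orders sum to 4 (valence 4) → 0 H
  atom 3: F (halogen, monovalent) → 0 H
  atom 4: F (halogen, monovalent) → 0 H
  atom 5: aromatic c, 3 neighbours → 0 H
  atom 6: aromatic c, 3 neighbours → 0 H
  atom 7: C, bond orders sum to 4 (valence 4) → 0 H
  atom 8: O with explicit H count 0
  atom 9: C, bond orders sum to 1 (valence 4) → 3 H
  atom 10: aromatic c, 2 neighbours → 1 H
  atom 11: aromatic c, 3 neighbours → 0 H
  atom 12: Cl (halogen, monovalent) → 0 H
  atom 13: aromatic c, 2 neighbours → 1 H
  atom 14: aromatic c, 3 neighbours → 0 H
  atom 15: aromatic c, 3 neighbours → 0 H
  atom 16: aromatic c, 3 neighbours → 0 H
  atom 17: C, bond orders sum to 4 (valence 4) → 0 H
  atom 18: N, bond orders sum to 3 (valence 3) → 0 H
  atom 19: aromatic c, 3 neighbours → 0 H
  atom 20: C, bond orders sum to 4 (valence 4) → 0 H
  atom 21: N, bond orders sum to 1 (valence 3) → 2 H
  atom 22: O, bond orders sum to 2 (valence 2) → 0 H
  atom 23: aromatic c, 2 neighbours → 1 H
  atom 24: aromatic c, 2 neighbours → 1 H
  atom 25: aromatic c, 2 neighbours → 1 H
Total hydrogens: 10.

10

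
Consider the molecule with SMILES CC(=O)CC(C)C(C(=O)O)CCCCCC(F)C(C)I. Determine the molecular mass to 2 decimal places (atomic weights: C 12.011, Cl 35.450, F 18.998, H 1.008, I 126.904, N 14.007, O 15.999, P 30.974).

First, the molecular formula is C15H26FIO3 (counting implicit H from valence).
  C: 15 × 12.011 = 180.165
  F: 1 × 18.998 = 18.998
  H: 26 × 1.008 = 26.208
  I: 1 × 126.904 = 126.904
  O: 3 × 15.999 = 47.997
Sum: 15×12.011 + 1×18.998 + 26×1.008 + 1×126.904 + 3×15.999 = 400.272 → 400.27 g/mol.

400.27 g/mol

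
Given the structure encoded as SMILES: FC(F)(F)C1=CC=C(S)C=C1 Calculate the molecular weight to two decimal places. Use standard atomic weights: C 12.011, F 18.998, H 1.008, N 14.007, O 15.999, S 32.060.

First, the molecular formula is C7H5F3S (counting implicit H from valence).
  C: 7 × 12.011 = 84.077
  F: 3 × 18.998 = 56.994
  H: 5 × 1.008 = 5.040
  S: 1 × 32.060 = 32.060
Sum: 7×12.011 + 3×18.998 + 5×1.008 + 1×32.060 = 178.171 → 178.17 g/mol.

178.17 g/mol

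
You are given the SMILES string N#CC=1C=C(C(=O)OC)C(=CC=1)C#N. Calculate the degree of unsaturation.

Degree of unsaturation = (number of rings) + (number of π bonds).
Ring closures in the SMILES: 1.
π bonds: 4 double bonds (each 1 DoU), 2 triple bonds (each 2 DoU) → 8 DoU from unsaturation.
Total DoU = 1 + 8 = 9.

9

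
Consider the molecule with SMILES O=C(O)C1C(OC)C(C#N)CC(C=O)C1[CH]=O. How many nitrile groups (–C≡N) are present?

1

The nitrile motif appears at heavy-atom position 9 in the SMILES.
Other groups present: 2 aldehyde, 1 carboxylic acid, 1 ether.
Nitrile count: 1.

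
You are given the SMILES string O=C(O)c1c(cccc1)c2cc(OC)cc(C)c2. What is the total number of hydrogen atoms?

Walk through each heavy atom and fill implicit hydrogens from standard valence (C 4, N 3, O 2, S 2, halogen 1); for lowercase aromatic atoms, an aromatic c carries 1 H when it has two neighbours and 0 H with three, and aromatic n carries 0 H:
  atom 1: O, bond orders sum to 2 (valence 2) → 0 H
  atom 2: C, bond orders sum to 4 (valence 4) → 0 H
  atom 3: O, bond orders sum to 1 (valence 2) → 1 H
  atom 4: aromatic c, 3 neighbours → 0 H
  atom 5: aromatic c, 3 neighbours → 0 H
  atom 6: aromatic c, 2 neighbours → 1 H
  atom 7: aromatic c, 2 neighbours → 1 H
  atom 8: aromatic c, 2 neighbours → 1 H
  atom 9: aromatic c, 2 neighbours → 1 H
  atom 10: aromatic c, 3 neighbours → 0 H
  atom 11: aromatic c, 2 neighbours → 1 H
  atom 12: aromatic c, 3 neighbours → 0 H
  atom 13: O, bond orders sum to 2 (valence 2) → 0 H
  atom 14: C, bond orders sum to 1 (valence 4) → 3 H
  atom 15: aromatic c, 2 neighbours → 1 H
  atom 16: aromatic c, 3 neighbours → 0 H
  atom 17: C, bond orders sum to 1 (valence 4) → 3 H
  atom 18: aromatic c, 2 neighbours → 1 H
Total hydrogens: 14.

14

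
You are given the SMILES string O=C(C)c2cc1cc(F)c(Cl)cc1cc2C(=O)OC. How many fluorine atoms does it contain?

1

Scan the SMILES for F atoms (remember two-letter symbols like Cl and Br are single atoms).
Fluorine count: 1.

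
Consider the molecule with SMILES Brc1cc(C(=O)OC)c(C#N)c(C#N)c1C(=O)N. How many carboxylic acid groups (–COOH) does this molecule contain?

Scan the SMILES for the carboxylic acid motif — none present.
Groups that are present: 1 amide, 1 ester, 2 nitrile.

0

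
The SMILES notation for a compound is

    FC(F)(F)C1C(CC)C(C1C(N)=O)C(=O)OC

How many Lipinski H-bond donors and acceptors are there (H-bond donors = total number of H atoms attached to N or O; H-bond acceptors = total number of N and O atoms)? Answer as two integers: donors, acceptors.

Donors: find every N or O and count the H atoms it carries.
  atom 12 (N): bond orders sum to 1 → 2 H
  atom 13 (O): bond orders sum to 2 → 0 H
  atom 15 (O): bond orders sum to 2 → 0 H
  atom 16 (O): bond orders sum to 2 → 0 H
Lipinski HBD = 2.
Acceptors: N atoms = 1, O atoms = 3 → HBA = 4.

2, 4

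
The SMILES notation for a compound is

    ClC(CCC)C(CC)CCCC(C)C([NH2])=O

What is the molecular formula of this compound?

C13H26ClNO

Walk through each heavy atom and fill implicit hydrogens from standard valence (C 4, N 3, O 2, S 2, halogen 1):
  atom 1: Cl (halogen, monovalent) → 0 H
  atom 2: C, bond orders sum to 3 (valence 4) → 1 H
  atom 3: C, bond orders sum to 2 (valence 4) → 2 H
  atom 4: C, bond orders sum to 2 (valence 4) → 2 H
  atom 5: C, bond orders sum to 1 (valence 4) → 3 H
  atom 6: C, bond orders sum to 3 (valence 4) → 1 H
  atom 7: C, bond orders sum to 2 (valence 4) → 2 H
  atom 8: C, bond orders sum to 1 (valence 4) → 3 H
  atom 9: C, bond orders sum to 2 (valence 4) → 2 H
  atom 10: C, bond orders sum to 2 (valence 4) → 2 H
  atom 11: C, bond orders sum to 2 (valence 4) → 2 H
  atom 12: C, bond orders sum to 3 (valence 4) → 1 H
  atom 13: C, bond orders sum to 1 (valence 4) → 3 H
  atom 14: C, bond orders sum to 4 (valence 4) → 0 H
  atom 15: N with explicit H count 2
  atom 16: O, bond orders sum to 2 (valence 2) → 0 H
Totals → C:13, H:26, Cl:1, N:1, O:1.
In Hill order: C13H26ClNO.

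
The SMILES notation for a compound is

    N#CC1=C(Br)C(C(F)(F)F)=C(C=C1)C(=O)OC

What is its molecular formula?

C10H5BrF3NO2

Walk through each heavy atom and fill implicit hydrogens from standard valence (C 4, N 3, O 2, S 2, halogen 1):
  atom 1: N, bond orders sum to 3 (valence 3) → 0 H
  atom 2: C, bond orders sum to 4 (valence 4) → 0 H
  atom 3: C, bond orders sum to 4 (valence 4) → 0 H
  atom 4: C, bond orders sum to 4 (valence 4) → 0 H
  atom 5: Br (halogen, monovalent) → 0 H
  atom 6: C, bond orders sum to 4 (valence 4) → 0 H
  atom 7: C, bond orders sum to 4 (valence 4) → 0 H
  atom 8: F (halogen, monovalent) → 0 H
  atom 9: F (halogen, monovalent) → 0 H
  atom 10: F (halogen, monovalent) → 0 H
  atom 11: C, bond orders sum to 4 (valence 4) → 0 H
  atom 12: C, bond orders sum to 3 (valence 4) → 1 H
  atom 13: C, bond orders sum to 3 (valence 4) → 1 H
  atom 14: C, bond orders sum to 4 (valence 4) → 0 H
  atom 15: O, bond orders sum to 2 (valence 2) → 0 H
  atom 16: O, bond orders sum to 2 (valence 2) → 0 H
  atom 17: C, bond orders sum to 1 (valence 4) → 3 H
Totals → C:10, H:5, Br:1, F:3, N:1, O:2.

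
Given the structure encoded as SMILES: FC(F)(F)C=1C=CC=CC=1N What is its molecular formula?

C7H6F3N

Walk through each heavy atom and fill implicit hydrogens from standard valence (C 4, N 3, O 2, S 2, halogen 1):
  atom 1: F (halogen, monovalent) → 0 H
  atom 2: C, bond orders sum to 4 (valence 4) → 0 H
  atom 3: F (halogen, monovalent) → 0 H
  atom 4: F (halogen, monovalent) → 0 H
  atom 5: C, bond orders sum to 4 (valence 4) → 0 H
  atom 6: C, bond orders sum to 3 (valence 4) → 1 H
  atom 7: C, bond orders sum to 3 (valence 4) → 1 H
  atom 8: C, bond orders sum to 3 (valence 4) → 1 H
  atom 9: C, bond orders sum to 3 (valence 4) → 1 H
  atom 10: C, bond orders sum to 4 (valence 4) → 0 H
  atom 11: N, bond orders sum to 1 (valence 3) → 2 H
Totals → C:7, H:6, F:3, N:1.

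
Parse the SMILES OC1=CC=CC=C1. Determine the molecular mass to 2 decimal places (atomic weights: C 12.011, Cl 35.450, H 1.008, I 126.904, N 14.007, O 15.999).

First, the molecular formula is C6H6O (counting implicit H from valence).
  C: 6 × 12.011 = 72.066
  H: 6 × 1.008 = 6.048
  O: 1 × 15.999 = 15.999
Sum: 6×12.011 + 6×1.008 + 1×15.999 = 94.113 → 94.11 g/mol.

94.11 g/mol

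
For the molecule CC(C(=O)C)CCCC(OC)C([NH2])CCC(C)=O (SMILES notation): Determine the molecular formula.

C14H27NO3

Walk through each heavy atom and fill implicit hydrogens from standard valence (C 4, N 3, O 2, S 2, halogen 1):
  atom 1: C, bond orders sum to 1 (valence 4) → 3 H
  atom 2: C, bond orders sum to 3 (valence 4) → 1 H
  atom 3: C, bond orders sum to 4 (valence 4) → 0 H
  atom 4: O, bond orders sum to 2 (valence 2) → 0 H
  atom 5: C, bond orders sum to 1 (valence 4) → 3 H
  atom 6: C, bond orders sum to 2 (valence 4) → 2 H
  atom 7: C, bond orders sum to 2 (valence 4) → 2 H
  atom 8: C, bond orders sum to 2 (valence 4) → 2 H
  atom 9: C, bond orders sum to 3 (valence 4) → 1 H
  atom 10: O, bond orders sum to 2 (valence 2) → 0 H
  atom 11: C, bond orders sum to 1 (valence 4) → 3 H
  atom 12: C, bond orders sum to 3 (valence 4) → 1 H
  atom 13: N with explicit H count 2
  atom 14: C, bond orders sum to 2 (valence 4) → 2 H
  atom 15: C, bond orders sum to 2 (valence 4) → 2 H
  atom 16: C, bond orders sum to 4 (valence 4) → 0 H
  atom 17: C, bond orders sum to 1 (valence 4) → 3 H
  atom 18: O, bond orders sum to 2 (valence 2) → 0 H
Totals → C:14, H:27, N:1, O:3.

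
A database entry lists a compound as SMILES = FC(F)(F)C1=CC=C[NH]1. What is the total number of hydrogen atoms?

4

Walk through each heavy atom and fill implicit hydrogens from standard valence (C 4, N 3, O 2, S 2, halogen 1):
  atom 1: F (halogen, monovalent) → 0 H
  atom 2: C, bond orders sum to 4 (valence 4) → 0 H
  atom 3: F (halogen, monovalent) → 0 H
  atom 4: F (halogen, monovalent) → 0 H
  atom 5: C, bond orders sum to 4 (valence 4) → 0 H
  atom 6: C, bond orders sum to 3 (valence 4) → 1 H
  atom 7: C, bond orders sum to 3 (valence 4) → 1 H
  atom 8: C, bond orders sum to 3 (valence 4) → 1 H
  atom 9: N with explicit H count 1
Total hydrogens: 4.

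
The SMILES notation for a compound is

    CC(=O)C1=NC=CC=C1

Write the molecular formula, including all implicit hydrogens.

C7H7NO

Walk through each heavy atom and fill implicit hydrogens from standard valence (C 4, N 3, O 2, S 2, halogen 1):
  atom 1: C, bond orders sum to 1 (valence 4) → 3 H
  atom 2: C, bond orders sum to 4 (valence 4) → 0 H
  atom 3: O, bond orders sum to 2 (valence 2) → 0 H
  atom 4: C, bond orders sum to 4 (valence 4) → 0 H
  atom 5: N, bond orders sum to 3 (valence 3) → 0 H
  atom 6: C, bond orders sum to 3 (valence 4) → 1 H
  atom 7: C, bond orders sum to 3 (valence 4) → 1 H
  atom 8: C, bond orders sum to 3 (valence 4) → 1 H
  atom 9: C, bond orders sum to 3 (valence 4) → 1 H
Totals → C:7, H:7, N:1, O:1.
In Hill order: C7H7NO.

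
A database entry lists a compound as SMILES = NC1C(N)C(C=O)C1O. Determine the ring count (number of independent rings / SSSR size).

In SMILES, each pair of matching ring-closure digits denotes one ring-closing bond; the number of such bonds equals the number of independent rings.
Ring-closure bonds here: 1.

1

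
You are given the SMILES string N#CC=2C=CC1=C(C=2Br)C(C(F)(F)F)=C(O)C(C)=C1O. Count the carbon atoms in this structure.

13

Count every carbon token in the SMILES (each C, including those in ring-closure positions and inside branches).
Carbon count: 13.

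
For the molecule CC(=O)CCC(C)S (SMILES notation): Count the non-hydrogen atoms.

Every atom symbol written in the SMILES (organic subset) is one heavy atom; implicit H are not written.
Heavy atoms by element → C:6, O:1, S:1.
Total: 8.

8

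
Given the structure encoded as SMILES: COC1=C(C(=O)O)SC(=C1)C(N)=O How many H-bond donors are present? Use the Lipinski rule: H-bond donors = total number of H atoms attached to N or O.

Donors: find every N or O and count the H atoms it carries.
  atom 2 (O): bond orders sum to 2 → 0 H
  atom 6 (O): bond orders sum to 2 → 0 H
  atom 7 (O): bond orders sum to 1 → 1 H
  atom 12 (N): bond orders sum to 1 → 2 H
  atom 13 (O): bond orders sum to 2 → 0 H
Lipinski HBD = 3.

3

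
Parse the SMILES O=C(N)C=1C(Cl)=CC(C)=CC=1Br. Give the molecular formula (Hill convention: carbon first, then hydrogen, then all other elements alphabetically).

Walk through each heavy atom and fill implicit hydrogens from standard valence (C 4, N 3, O 2, S 2, halogen 1):
  atom 1: O, bond orders sum to 2 (valence 2) → 0 H
  atom 2: C, bond orders sum to 4 (valence 4) → 0 H
  atom 3: N, bond orders sum to 1 (valence 3) → 2 H
  atom 4: C, bond orders sum to 4 (valence 4) → 0 H
  atom 5: C, bond orders sum to 4 (valence 4) → 0 H
  atom 6: Cl (halogen, monovalent) → 0 H
  atom 7: C, bond orders sum to 3 (valence 4) → 1 H
  atom 8: C, bond orders sum to 4 (valence 4) → 0 H
  atom 9: C, bond orders sum to 1 (valence 4) → 3 H
  atom 10: C, bond orders sum to 3 (valence 4) → 1 H
  atom 11: C, bond orders sum to 4 (valence 4) → 0 H
  atom 12: Br (halogen, monovalent) → 0 H
Totals → C:8, H:7, Br:1, Cl:1, N:1, O:1.
In Hill order: C8H7BrClNO.

C8H7BrClNO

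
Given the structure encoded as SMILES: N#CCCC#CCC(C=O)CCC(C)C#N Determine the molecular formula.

Walk through each heavy atom and fill implicit hydrogens from standard valence (C 4, N 3, O 2, S 2, halogen 1):
  atom 1: N, bond orders sum to 3 (valence 3) → 0 H
  atom 2: C, bond orders sum to 4 (valence 4) → 0 H
  atom 3: C, bond orders sum to 2 (valence 4) → 2 H
  atom 4: C, bond orders sum to 2 (valence 4) → 2 H
  atom 5: C, bond orders sum to 4 (valence 4) → 0 H
  atom 6: C, bond orders sum to 4 (valence 4) → 0 H
  atom 7: C, bond orders sum to 2 (valence 4) → 2 H
  atom 8: C, bond orders sum to 3 (valence 4) → 1 H
  atom 9: C, bond orders sum to 3 (valence 4) → 1 H
  atom 10: O, bond orders sum to 2 (valence 2) → 0 H
  atom 11: C, bond orders sum to 2 (valence 4) → 2 H
  atom 12: C, bond orders sum to 2 (valence 4) → 2 H
  atom 13: C, bond orders sum to 3 (valence 4) → 1 H
  atom 14: C, bond orders sum to 1 (valence 4) → 3 H
  atom 15: C, bond orders sum to 4 (valence 4) → 0 H
  atom 16: N, bond orders sum to 3 (valence 3) → 0 H
Totals → C:13, H:16, N:2, O:1.

C13H16N2O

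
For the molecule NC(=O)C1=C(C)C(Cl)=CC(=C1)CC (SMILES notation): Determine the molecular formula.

Walk through each heavy atom and fill implicit hydrogens from standard valence (C 4, N 3, O 2, S 2, halogen 1):
  atom 1: N, bond orders sum to 1 (valence 3) → 2 H
  atom 2: C, bond orders sum to 4 (valence 4) → 0 H
  atom 3: O, bond orders sum to 2 (valence 2) → 0 H
  atom 4: C, bond orders sum to 4 (valence 4) → 0 H
  atom 5: C, bond orders sum to 4 (valence 4) → 0 H
  atom 6: C, bond orders sum to 1 (valence 4) → 3 H
  atom 7: C, bond orders sum to 4 (valence 4) → 0 H
  atom 8: Cl (halogen, monovalent) → 0 H
  atom 9: C, bond orders sum to 3 (valence 4) → 1 H
  atom 10: C, bond orders sum to 4 (valence 4) → 0 H
  atom 11: C, bond orders sum to 3 (valence 4) → 1 H
  atom 12: C, bond orders sum to 2 (valence 4) → 2 H
  atom 13: C, bond orders sum to 1 (valence 4) → 3 H
Totals → C:10, H:12, Cl:1, N:1, O:1.
In Hill order: C10H12ClNO.

C10H12ClNO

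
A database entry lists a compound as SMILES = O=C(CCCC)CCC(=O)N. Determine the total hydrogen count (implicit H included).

15

Walk through each heavy atom and fill implicit hydrogens from standard valence (C 4, N 3, O 2, S 2, halogen 1):
  atom 1: O, bond orders sum to 2 (valence 2) → 0 H
  atom 2: C, bond orders sum to 4 (valence 4) → 0 H
  atom 3: C, bond orders sum to 2 (valence 4) → 2 H
  atom 4: C, bond orders sum to 2 (valence 4) → 2 H
  atom 5: C, bond orders sum to 2 (valence 4) → 2 H
  atom 6: C, bond orders sum to 1 (valence 4) → 3 H
  atom 7: C, bond orders sum to 2 (valence 4) → 2 H
  atom 8: C, bond orders sum to 2 (valence 4) → 2 H
  atom 9: C, bond orders sum to 4 (valence 4) → 0 H
  atom 10: O, bond orders sum to 2 (valence 2) → 0 H
  atom 11: N, bond orders sum to 1 (valence 3) → 2 H
Total hydrogens: 15.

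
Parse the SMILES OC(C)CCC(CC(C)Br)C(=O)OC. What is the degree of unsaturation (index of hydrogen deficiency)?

Degree of unsaturation = (number of rings) + (number of π bonds).
Ring closures in the SMILES: 0.
π bonds: 1 double bond (each 1 DoU) → 1 DoU from unsaturation.
Total DoU = 0 + 1 = 1.

1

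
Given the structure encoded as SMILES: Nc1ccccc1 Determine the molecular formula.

Walk through each heavy atom and fill implicit hydrogens from standard valence (C 4, N 3, O 2, S 2, halogen 1); for lowercase aromatic atoms, an aromatic c carries 1 H when it has two neighbours and 0 H with three, and aromatic n carries 0 H:
  atom 1: N, bond orders sum to 1 (valence 3) → 2 H
  atom 2: aromatic c, 3 neighbours → 0 H
  atom 3: aromatic c, 2 neighbours → 1 H
  atom 4: aromatic c, 2 neighbours → 1 H
  atom 5: aromatic c, 2 neighbours → 1 H
  atom 6: aromatic c, 2 neighbours → 1 H
  atom 7: aromatic c, 2 neighbours → 1 H
Totals → C:6, H:7, N:1.

C6H7N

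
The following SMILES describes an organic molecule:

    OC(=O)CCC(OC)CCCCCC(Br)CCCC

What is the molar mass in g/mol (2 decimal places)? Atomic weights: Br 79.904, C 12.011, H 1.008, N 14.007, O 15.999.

First, the molecular formula is C15H29BrO3 (counting implicit H from valence).
  Br: 1 × 79.904 = 79.904
  C: 15 × 12.011 = 180.165
  H: 29 × 1.008 = 29.232
  O: 3 × 15.999 = 47.997
Sum: 1×79.904 + 15×12.011 + 29×1.008 + 3×15.999 = 337.298 → 337.30 g/mol.

337.30 g/mol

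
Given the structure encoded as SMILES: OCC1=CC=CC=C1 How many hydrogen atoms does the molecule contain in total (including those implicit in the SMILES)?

Walk through each heavy atom and fill implicit hydrogens from standard valence (C 4, N 3, O 2, S 2, halogen 1):
  atom 1: O, bond orders sum to 1 (valence 2) → 1 H
  atom 2: C, bond orders sum to 2 (valence 4) → 2 H
  atom 3: C, bond orders sum to 4 (valence 4) → 0 H
  atom 4: C, bond orders sum to 3 (valence 4) → 1 H
  atom 5: C, bond orders sum to 3 (valence 4) → 1 H
  atom 6: C, bond orders sum to 3 (valence 4) → 1 H
  atom 7: C, bond orders sum to 3 (valence 4) → 1 H
  atom 8: C, bond orders sum to 3 (valence 4) → 1 H
Total hydrogens: 8.

8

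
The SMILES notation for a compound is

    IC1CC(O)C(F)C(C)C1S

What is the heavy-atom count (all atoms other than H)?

11

Every atom symbol written in the SMILES (organic subset) is one heavy atom; implicit H are not written.
Heavy atoms by element → C:7, F:1, I:1, O:1, S:1.
Total: 11.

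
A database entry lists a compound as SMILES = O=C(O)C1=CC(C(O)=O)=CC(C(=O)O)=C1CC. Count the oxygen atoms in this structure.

Scan the SMILES for O atoms (remember two-letter symbols like Cl and Br are single atoms).
Oxygen count: 6.

6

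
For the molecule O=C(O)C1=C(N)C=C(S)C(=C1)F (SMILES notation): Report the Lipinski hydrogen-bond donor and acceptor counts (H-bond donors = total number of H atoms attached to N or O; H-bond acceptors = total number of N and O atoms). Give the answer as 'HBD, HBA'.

Donors: find every N or O and count the H atoms it carries.
  atom 1 (O): bond orders sum to 2 → 0 H
  atom 3 (O): bond orders sum to 1 → 1 H
  atom 6 (N): bond orders sum to 1 → 2 H
Lipinski HBD = 3.
Acceptors: N atoms = 1, O atoms = 2 → HBA = 3.

3, 3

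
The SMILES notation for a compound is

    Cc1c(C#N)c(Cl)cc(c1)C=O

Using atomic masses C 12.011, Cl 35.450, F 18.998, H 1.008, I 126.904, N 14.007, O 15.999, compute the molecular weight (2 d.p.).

179.60 g/mol

First, the molecular formula is C9H6ClNO (counting implicit H from valence).
  C: 9 × 12.011 = 108.099
  Cl: 1 × 35.450 = 35.450
  H: 6 × 1.008 = 6.048
  N: 1 × 14.007 = 14.007
  O: 1 × 15.999 = 15.999
Sum: 9×12.011 + 1×35.450 + 6×1.008 + 1×14.007 + 1×15.999 = 179.603 → 179.60 g/mol.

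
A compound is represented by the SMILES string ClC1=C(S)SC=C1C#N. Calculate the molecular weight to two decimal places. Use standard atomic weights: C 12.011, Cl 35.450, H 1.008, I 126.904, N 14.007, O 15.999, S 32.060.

First, the molecular formula is C5H2ClNS2 (counting implicit H from valence).
  C: 5 × 12.011 = 60.055
  Cl: 1 × 35.450 = 35.450
  H: 2 × 1.008 = 2.016
  N: 1 × 14.007 = 14.007
  S: 2 × 32.060 = 64.120
Sum: 5×12.011 + 1×35.450 + 2×1.008 + 1×14.007 + 2×32.060 = 175.648 → 175.65 g/mol.

175.65 g/mol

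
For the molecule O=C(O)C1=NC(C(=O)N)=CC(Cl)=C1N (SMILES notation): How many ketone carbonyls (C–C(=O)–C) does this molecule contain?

Scan the SMILES for the ketone motif — none present.
Groups that are present: 1 amide, 1 carboxylic acid, 1 primary amine.

0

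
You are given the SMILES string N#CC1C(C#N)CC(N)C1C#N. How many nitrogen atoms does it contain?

Scan the SMILES for N atoms (remember two-letter symbols like Cl and Br are single atoms).
Nitrogen count: 4.

4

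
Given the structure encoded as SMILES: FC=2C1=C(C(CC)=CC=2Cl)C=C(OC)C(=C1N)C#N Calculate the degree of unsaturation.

9

Degree of unsaturation = (number of rings) + (number of π bonds).
Ring closures in the SMILES: 2.
π bonds: 5 double bonds (each 1 DoU), 1 triple bond (each 2 DoU) → 7 DoU from unsaturation.
Total DoU = 2 + 7 = 9.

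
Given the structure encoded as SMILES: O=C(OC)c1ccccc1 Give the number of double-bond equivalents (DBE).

5

Molecular formula: C8H8O2.
DoU = (2C + 2 + N − H − X) / 2, where X is the halogen count and O/S are ignored.
    = (2·8 + 2 + 0 − 8 − 0) / 2 = 10 / 2 = 5.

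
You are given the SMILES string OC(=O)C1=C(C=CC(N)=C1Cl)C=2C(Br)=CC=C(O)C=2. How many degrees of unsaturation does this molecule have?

9

Degree of unsaturation = (number of rings) + (number of π bonds).
Ring closures in the SMILES: 2.
π bonds: 7 double bonds (each 1 DoU) → 7 DoU from unsaturation.
Total DoU = 2 + 7 = 9.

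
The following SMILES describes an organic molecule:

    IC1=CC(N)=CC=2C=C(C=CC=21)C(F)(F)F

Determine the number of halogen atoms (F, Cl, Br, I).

4

Halogen atoms appear at heavy-atom positions 1, 14, 15, 16 (3×F, 1×I).
Other groups present: 1 primary amine.
Halogen count: 4.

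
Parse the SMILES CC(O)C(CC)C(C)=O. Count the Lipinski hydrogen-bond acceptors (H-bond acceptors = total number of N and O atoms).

2

N atoms: 0; O atoms: 2.
Lipinski HBA = 0 + 2 = 2.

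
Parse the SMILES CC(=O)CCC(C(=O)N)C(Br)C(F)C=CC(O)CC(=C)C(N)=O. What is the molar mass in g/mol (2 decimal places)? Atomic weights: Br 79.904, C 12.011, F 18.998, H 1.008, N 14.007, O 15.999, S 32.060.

First, the molecular formula is C15H22BrFN2O4 (counting implicit H from valence).
  Br: 1 × 79.904 = 79.904
  C: 15 × 12.011 = 180.165
  F: 1 × 18.998 = 18.998
  H: 22 × 1.008 = 22.176
  N: 2 × 14.007 = 28.014
  O: 4 × 15.999 = 63.996
Sum: 1×79.904 + 15×12.011 + 1×18.998 + 22×1.008 + 2×14.007 + 4×15.999 = 393.253 → 393.25 g/mol.

393.25 g/mol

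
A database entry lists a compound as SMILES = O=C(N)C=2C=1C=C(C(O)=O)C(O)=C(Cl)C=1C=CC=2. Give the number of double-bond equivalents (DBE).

9

Molecular formula: C12H8ClNO4.
DoU = (2C + 2 + N − H − X) / 2, where X is the halogen count and O/S are ignored.
    = (2·12 + 2 + 1 − 8 − 1) / 2 = 18 / 2 = 9.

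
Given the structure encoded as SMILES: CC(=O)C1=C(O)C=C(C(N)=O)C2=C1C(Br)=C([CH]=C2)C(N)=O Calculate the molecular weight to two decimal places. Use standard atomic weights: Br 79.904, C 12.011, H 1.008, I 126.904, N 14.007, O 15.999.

First, the molecular formula is C14H11BrN2O4 (counting implicit H from valence).
  Br: 1 × 79.904 = 79.904
  C: 14 × 12.011 = 168.154
  H: 11 × 1.008 = 11.088
  N: 2 × 14.007 = 28.014
  O: 4 × 15.999 = 63.996
Sum: 1×79.904 + 14×12.011 + 11×1.008 + 2×14.007 + 4×15.999 = 351.156 → 351.16 g/mol.

351.16 g/mol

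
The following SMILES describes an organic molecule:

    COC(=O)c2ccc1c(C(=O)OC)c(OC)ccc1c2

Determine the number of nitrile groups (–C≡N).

Scan the SMILES for the nitrile motif — none present.
Groups that are present: 2 ester, 1 ether.

0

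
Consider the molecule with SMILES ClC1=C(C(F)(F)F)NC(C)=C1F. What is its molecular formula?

Walk through each heavy atom and fill implicit hydrogens from standard valence (C 4, N 3, O 2, S 2, halogen 1):
  atom 1: Cl (halogen, monovalent) → 0 H
  atom 2: C, bond orders sum to 4 (valence 4) → 0 H
  atom 3: C, bond orders sum to 4 (valence 4) → 0 H
  atom 4: C, bond orders sum to 4 (valence 4) → 0 H
  atom 5: F (halogen, monovalent) → 0 H
  atom 6: F (halogen, monovalent) → 0 H
  atom 7: F (halogen, monovalent) → 0 H
  atom 8: N, bond orders sum to 2 (valence 3) → 1 H
  atom 9: C, bond orders sum to 4 (valence 4) → 0 H
  atom 10: C, bond orders sum to 1 (valence 4) → 3 H
  atom 11: C, bond orders sum to 4 (valence 4) → 0 H
  atom 12: F (halogen, monovalent) → 0 H
Totals → C:6, H:4, Cl:1, F:4, N:1.
In Hill order: C6H4ClF4N.

C6H4ClF4N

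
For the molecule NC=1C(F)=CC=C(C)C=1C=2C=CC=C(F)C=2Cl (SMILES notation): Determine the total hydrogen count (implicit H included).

10

Walk through each heavy atom and fill implicit hydrogens from standard valence (C 4, N 3, O 2, S 2, halogen 1):
  atom 1: N, bond orders sum to 1 (valence 3) → 2 H
  atom 2: C, bond orders sum to 4 (valence 4) → 0 H
  atom 3: C, bond orders sum to 4 (valence 4) → 0 H
  atom 4: F (halogen, monovalent) → 0 H
  atom 5: C, bond orders sum to 3 (valence 4) → 1 H
  atom 6: C, bond orders sum to 3 (valence 4) → 1 H
  atom 7: C, bond orders sum to 4 (valence 4) → 0 H
  atom 8: C, bond orders sum to 1 (valence 4) → 3 H
  atom 9: C, bond orders sum to 4 (valence 4) → 0 H
  atom 10: C, bond orders sum to 4 (valence 4) → 0 H
  atom 11: C, bond orders sum to 3 (valence 4) → 1 H
  atom 12: C, bond orders sum to 3 (valence 4) → 1 H
  atom 13: C, bond orders sum to 3 (valence 4) → 1 H
  atom 14: C, bond orders sum to 4 (valence 4) → 0 H
  atom 15: F (halogen, monovalent) → 0 H
  atom 16: C, bond orders sum to 4 (valence 4) → 0 H
  atom 17: Cl (halogen, monovalent) → 0 H
Total hydrogens: 10.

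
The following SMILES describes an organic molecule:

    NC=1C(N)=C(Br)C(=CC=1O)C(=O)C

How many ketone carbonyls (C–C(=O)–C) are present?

The ketone motif appears at heavy-atom position 11 in the SMILES.
Other groups present: 1 hydroxyl, 2 primary amine.
Ketone count: 1.

1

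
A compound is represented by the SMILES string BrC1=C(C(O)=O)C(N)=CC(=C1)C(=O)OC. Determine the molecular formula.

Walk through each heavy atom and fill implicit hydrogens from standard valence (C 4, N 3, O 2, S 2, halogen 1):
  atom 1: Br (halogen, monovalent) → 0 H
  atom 2: C, bond orders sum to 4 (valence 4) → 0 H
  atom 3: C, bond orders sum to 4 (valence 4) → 0 H
  atom 4: C, bond orders sum to 4 (valence 4) → 0 H
  atom 5: O, bond orders sum to 1 (valence 2) → 1 H
  atom 6: O, bond orders sum to 2 (valence 2) → 0 H
  atom 7: C, bond orders sum to 4 (valence 4) → 0 H
  atom 8: N, bond orders sum to 1 (valence 3) → 2 H
  atom 9: C, bond orders sum to 3 (valence 4) → 1 H
  atom 10: C, bond orders sum to 4 (valence 4) → 0 H
  atom 11: C, bond orders sum to 3 (valence 4) → 1 H
  atom 12: C, bond orders sum to 4 (valence 4) → 0 H
  atom 13: O, bond orders sum to 2 (valence 2) → 0 H
  atom 14: O, bond orders sum to 2 (valence 2) → 0 H
  atom 15: C, bond orders sum to 1 (valence 4) → 3 H
Totals → C:9, H:8, Br:1, N:1, O:4.

C9H8BrNO4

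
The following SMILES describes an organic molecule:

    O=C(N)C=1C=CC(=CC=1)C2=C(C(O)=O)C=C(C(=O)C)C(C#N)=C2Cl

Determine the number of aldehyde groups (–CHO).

0

Scan the SMILES for the aldehyde motif — none present.
Groups that are present: 1 amide, 1 carboxylic acid, 1 ketone, 1 nitrile.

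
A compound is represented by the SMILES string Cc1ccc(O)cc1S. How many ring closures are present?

In SMILES, each pair of matching ring-closure digits denotes one ring-closing bond; the number of such bonds equals the number of independent rings.
Ring-closure bonds here: 1.

1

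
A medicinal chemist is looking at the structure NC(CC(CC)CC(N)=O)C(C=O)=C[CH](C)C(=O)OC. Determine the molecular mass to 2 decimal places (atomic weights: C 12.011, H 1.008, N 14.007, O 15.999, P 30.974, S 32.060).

First, the molecular formula is C14H24N2O4 (counting implicit H from valence).
  C: 14 × 12.011 = 168.154
  H: 24 × 1.008 = 24.192
  N: 2 × 14.007 = 28.014
  O: 4 × 15.999 = 63.996
Sum: 14×12.011 + 24×1.008 + 2×14.007 + 4×15.999 = 284.356 → 284.36 g/mol.

284.36 g/mol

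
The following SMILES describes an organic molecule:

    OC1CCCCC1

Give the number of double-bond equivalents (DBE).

1

Molecular formula: C6H12O.
DoU = (2C + 2 + N − H − X) / 2, where X is the halogen count and O/S are ignored.
    = (2·6 + 2 + 0 − 12 − 0) / 2 = 2 / 2 = 1.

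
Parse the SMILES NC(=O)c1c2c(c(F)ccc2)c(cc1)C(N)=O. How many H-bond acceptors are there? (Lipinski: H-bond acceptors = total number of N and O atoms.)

N atoms: 2; O atoms: 2.
Lipinski HBA = 2 + 2 = 4.

4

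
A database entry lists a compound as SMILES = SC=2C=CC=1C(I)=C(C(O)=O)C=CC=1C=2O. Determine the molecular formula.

Walk through each heavy atom and fill implicit hydrogens from standard valence (C 4, N 3, O 2, S 2, halogen 1):
  atom 1: S, bond orders sum to 1 (valence 2) → 1 H
  atom 2: C, bond orders sum to 4 (valence 4) → 0 H
  atom 3: C, bond orders sum to 3 (valence 4) → 1 H
  atom 4: C, bond orders sum to 3 (valence 4) → 1 H
  atom 5: C, bond orders sum to 4 (valence 4) → 0 H
  atom 6: C, bond orders sum to 4 (valence 4) → 0 H
  atom 7: I (halogen, monovalent) → 0 H
  atom 8: C, bond orders sum to 4 (valence 4) → 0 H
  atom 9: C, bond orders sum to 4 (valence 4) → 0 H
  atom 10: O, bond orders sum to 1 (valence 2) → 1 H
  atom 11: O, bond orders sum to 2 (valence 2) → 0 H
  atom 12: C, bond orders sum to 3 (valence 4) → 1 H
  atom 13: C, bond orders sum to 3 (valence 4) → 1 H
  atom 14: C, bond orders sum to 4 (valence 4) → 0 H
  atom 15: C, bond orders sum to 4 (valence 4) → 0 H
  atom 16: O, bond orders sum to 1 (valence 2) → 1 H
Totals → C:11, H:7, I:1, O:3, S:1.
In Hill order: C11H7IO3S.

C11H7IO3S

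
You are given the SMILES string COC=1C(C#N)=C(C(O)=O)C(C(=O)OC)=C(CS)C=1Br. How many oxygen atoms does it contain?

Scan the SMILES for O atoms (remember two-letter symbols like Cl and Br are single atoms).
Oxygen count: 5.

5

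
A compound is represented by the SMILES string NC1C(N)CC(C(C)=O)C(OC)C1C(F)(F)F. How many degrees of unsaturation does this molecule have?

2

Molecular formula: C10H17F3N2O2.
DoU = (2C + 2 + N − H − X) / 2, where X is the halogen count and O/S are ignored.
    = (2·10 + 2 + 2 − 17 − 3) / 2 = 4 / 2 = 2.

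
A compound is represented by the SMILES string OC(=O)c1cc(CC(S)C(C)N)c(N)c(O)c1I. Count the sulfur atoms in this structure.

Scan the SMILES for S atoms (remember two-letter symbols like Cl and Br are single atoms).
Sulfur count: 1.

1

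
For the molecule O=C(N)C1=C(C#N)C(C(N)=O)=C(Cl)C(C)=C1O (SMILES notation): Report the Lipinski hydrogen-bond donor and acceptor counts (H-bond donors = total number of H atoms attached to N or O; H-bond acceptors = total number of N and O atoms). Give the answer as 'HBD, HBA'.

Donors: find every N or O and count the H atoms it carries.
  atom 1 (O): bond orders sum to 2 → 0 H
  atom 3 (N): bond orders sum to 1 → 2 H
  atom 7 (N): bond orders sum to 3 → 0 H
  atom 10 (N): bond orders sum to 1 → 2 H
  atom 11 (O): bond orders sum to 2 → 0 H
  atom 17 (O): bond orders sum to 1 → 1 H
Lipinski HBD = 5.
Acceptors: N atoms = 3, O atoms = 3 → HBA = 6.

5, 6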